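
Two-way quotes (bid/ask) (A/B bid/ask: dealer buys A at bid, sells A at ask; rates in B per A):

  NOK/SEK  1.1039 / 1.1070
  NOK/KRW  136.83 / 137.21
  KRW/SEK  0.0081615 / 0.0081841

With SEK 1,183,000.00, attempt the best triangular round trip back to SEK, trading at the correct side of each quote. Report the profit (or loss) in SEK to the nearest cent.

Net profit: SEK 10,406.60

Best loop SEK → NOK → KRW → SEK:
SEK 1,183,000.00 ÷ 1.1070 (buy NOK at ask) = NOK 1,068,654.02
NOK 1,068,654.02 × 136.83 (sell NOK at bid) = KRW 146,223,930
KRW 146,223,930 × 0.0081615 (sell KRW at bid) = SEK 1,193,406.60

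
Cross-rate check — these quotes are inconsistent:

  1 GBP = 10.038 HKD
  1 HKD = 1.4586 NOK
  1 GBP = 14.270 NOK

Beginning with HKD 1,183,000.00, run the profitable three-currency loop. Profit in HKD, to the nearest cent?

Profit: HKD 30,791.72

Profitable loop is HKD → NOK → GBP → HKD:
HKD 1,183,000.00 × 1.4586 = NOK 1,725,523.80
NOK 1,725,523.80 ÷ 14.270 = GBP 120,919.68
GBP 120,919.68 × 10.038 = HKD 1,213,791.72
Profit = HKD 1,213,791.72 − HKD 1,183,000.00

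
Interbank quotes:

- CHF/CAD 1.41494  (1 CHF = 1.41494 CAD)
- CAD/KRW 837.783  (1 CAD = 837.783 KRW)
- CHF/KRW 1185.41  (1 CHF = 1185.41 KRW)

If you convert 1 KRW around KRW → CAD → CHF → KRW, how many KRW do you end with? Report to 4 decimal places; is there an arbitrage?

Around KRW → CAD → CHF → KRW: 1 ÷ 837.783 ÷ 1.41494 × 1185.41 = 0.999998
Product ≈ 1 (deviation 0.000%, within rounding noise).

1.0000 (no arbitrage)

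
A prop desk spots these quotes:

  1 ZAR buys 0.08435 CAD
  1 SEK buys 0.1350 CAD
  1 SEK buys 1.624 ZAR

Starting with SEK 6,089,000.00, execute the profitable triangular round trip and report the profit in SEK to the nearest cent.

Profitable loop is SEK → ZAR → CAD → SEK:
SEK 6,089,000.00 × 1.624 = ZAR 9,888,536.00
ZAR 9,888,536.00 × 0.08435 = CAD 834,098.01
CAD 834,098.01 ÷ 0.1350 = SEK 6,178,503.79
Profit = SEK 6,178,503.79 − SEK 6,089,000.00

Profit: SEK 89,503.79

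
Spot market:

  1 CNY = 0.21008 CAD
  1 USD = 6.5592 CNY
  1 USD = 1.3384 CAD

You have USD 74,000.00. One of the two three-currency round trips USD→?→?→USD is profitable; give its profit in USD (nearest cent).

Profitable loop is USD → CNY → CAD → USD:
USD 74,000.00 × 6.5592 = CNY 485,380.80
CNY 485,380.80 × 0.21008 = CAD 101,968.80
CAD 101,968.80 ÷ 1.3384 = USD 76,187.09
Profit = USD 76,187.09 − USD 74,000.00

Profit: USD 2,187.09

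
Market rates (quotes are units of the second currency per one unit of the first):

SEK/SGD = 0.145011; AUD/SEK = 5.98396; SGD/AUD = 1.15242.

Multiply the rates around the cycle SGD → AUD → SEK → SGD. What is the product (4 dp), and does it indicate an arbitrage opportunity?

1.0000 (no arbitrage)

Around SGD → AUD → SEK → SGD: 1 × 1.15242 × 5.98396 × 0.145011 = 1.000001
Product ≈ 1 (deviation 0.000%, within rounding noise).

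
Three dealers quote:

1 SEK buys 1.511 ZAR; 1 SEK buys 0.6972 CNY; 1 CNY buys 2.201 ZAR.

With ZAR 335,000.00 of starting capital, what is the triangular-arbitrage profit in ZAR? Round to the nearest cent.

Profit: ZAR 5,218.37

Profitable loop is ZAR → SEK → CNY → ZAR:
ZAR 335,000.00 ÷ 1.511 = SEK 221,707.48
SEK 221,707.48 × 0.6972 = CNY 154,574.45
CNY 154,574.45 × 2.201 = ZAR 340,218.37
Profit = ZAR 340,218.37 − ZAR 335,000.00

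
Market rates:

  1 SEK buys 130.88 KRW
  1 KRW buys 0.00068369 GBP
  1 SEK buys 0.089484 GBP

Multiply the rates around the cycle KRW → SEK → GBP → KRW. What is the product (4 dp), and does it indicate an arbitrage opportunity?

1.0000 (no arbitrage)

Around KRW → SEK → GBP → KRW: 1 ÷ 130.88 × 0.089484 ÷ 0.00068369 = 1.000030
Product ≈ 1 (deviation 0.003%, within rounding noise).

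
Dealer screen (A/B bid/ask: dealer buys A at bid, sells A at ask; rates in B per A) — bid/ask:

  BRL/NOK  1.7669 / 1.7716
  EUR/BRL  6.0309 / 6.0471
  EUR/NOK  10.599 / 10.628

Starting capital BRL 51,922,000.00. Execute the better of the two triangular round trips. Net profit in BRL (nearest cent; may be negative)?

Best loop BRL → NOK → EUR → BRL:
BRL 51,922,000.00 × 1.7669 (sell BRL at bid) = NOK 91,740,981.80
NOK 91,740,981.80 ÷ 10.628 (buy EUR at ask) = EUR 8,632,008.07
EUR 8,632,008.07 × 6.0309 (sell EUR at bid) = BRL 52,058,777.49

Net profit: BRL 136,777.49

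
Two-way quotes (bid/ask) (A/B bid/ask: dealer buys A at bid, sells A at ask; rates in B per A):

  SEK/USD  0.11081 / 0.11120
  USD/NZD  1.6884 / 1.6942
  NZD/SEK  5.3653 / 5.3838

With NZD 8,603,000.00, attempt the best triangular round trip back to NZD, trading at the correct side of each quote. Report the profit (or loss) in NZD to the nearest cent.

Net profit: NZD 32,713.62

Best loop NZD → SEK → USD → NZD:
NZD 8,603,000.00 × 5.3653 (sell NZD at bid) = SEK 46,157,675.90
SEK 46,157,675.90 × 0.11081 (sell SEK at bid) = USD 5,114,732.07
USD 5,114,732.07 × 1.6884 (sell USD at bid) = NZD 8,635,713.62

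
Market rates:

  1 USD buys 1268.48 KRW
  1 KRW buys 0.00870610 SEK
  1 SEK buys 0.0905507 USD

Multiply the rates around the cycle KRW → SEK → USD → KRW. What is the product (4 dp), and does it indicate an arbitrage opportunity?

Around KRW → SEK → USD → KRW: 1 × 0.00870610 × 0.0905507 × 1268.48 = 0.999998
Product ≈ 1 (deviation 0.000%, within rounding noise).

1.0000 (no arbitrage)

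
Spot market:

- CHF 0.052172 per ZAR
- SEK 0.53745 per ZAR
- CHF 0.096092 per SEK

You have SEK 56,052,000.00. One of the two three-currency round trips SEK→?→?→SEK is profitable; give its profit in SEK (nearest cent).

Profitable loop is SEK → ZAR → CHF → SEK:
SEK 56,052,000.00 ÷ 0.53745 = ZAR 104,292,492.32
ZAR 104,292,492.32 × 0.052172 = CHF 5,441,147.91
CHF 5,441,147.91 ÷ 0.096092 = SEK 56,624,359.05
Profit = SEK 56,624,359.05 − SEK 56,052,000.00

Profit: SEK 572,359.05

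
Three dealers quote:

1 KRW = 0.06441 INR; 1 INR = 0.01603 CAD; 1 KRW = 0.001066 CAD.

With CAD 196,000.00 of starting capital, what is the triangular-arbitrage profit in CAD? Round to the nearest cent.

Profitable loop is CAD → INR → KRW → CAD:
CAD 196,000.00 ÷ 0.01603 = INR 12,227,074.24
INR 12,227,074.24 ÷ 0.06441 = KRW 189,831,924
KRW 189,831,924 × 0.001066 = CAD 202,360.83
Profit = CAD 202,360.83 − CAD 196,000.00

Profit: CAD 6,360.83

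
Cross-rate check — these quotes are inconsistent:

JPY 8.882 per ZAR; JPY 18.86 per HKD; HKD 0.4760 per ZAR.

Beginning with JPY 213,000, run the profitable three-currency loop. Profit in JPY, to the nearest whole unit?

Profitable loop is JPY → ZAR → HKD → JPY:
JPY 213,000 ÷ 8.882 = ZAR 23,981.09
ZAR 23,981.09 × 0.4760 = HKD 11,415.00
HKD 11,415.00 × 18.86 = JPY 215,287
Profit = JPY 215,287 − JPY 213,000

Profit: JPY 2,287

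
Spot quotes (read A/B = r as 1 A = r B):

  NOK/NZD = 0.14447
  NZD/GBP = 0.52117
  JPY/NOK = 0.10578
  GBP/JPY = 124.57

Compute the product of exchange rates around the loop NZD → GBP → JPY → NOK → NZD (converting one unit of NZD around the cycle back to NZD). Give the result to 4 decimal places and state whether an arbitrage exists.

0.9921 (arbitrage exists)

Around NZD → GBP → JPY → NOK → NZD: 1 × 0.52117 × 124.57 × 0.10578 × 0.14447 = 0.992143
Product < 1; profitable direction is NZD → NOK → JPY → GBP → NZD.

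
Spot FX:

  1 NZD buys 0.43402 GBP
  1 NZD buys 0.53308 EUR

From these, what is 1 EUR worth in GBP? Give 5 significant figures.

1 EUR ÷ 0.53308 = 1.87589 NZD
1.87589 NZD × 0.43402 = 0.814174 GBP

EUR/GBP = 0.81417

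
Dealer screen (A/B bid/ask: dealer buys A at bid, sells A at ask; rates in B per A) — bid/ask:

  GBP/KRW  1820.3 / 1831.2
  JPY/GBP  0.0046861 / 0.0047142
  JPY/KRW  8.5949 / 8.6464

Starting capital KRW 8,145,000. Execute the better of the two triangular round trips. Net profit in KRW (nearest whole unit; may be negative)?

Net result: KRW -35,611 (no profitable arbitrage after spreads)

Best loop KRW → GBP → JPY → KRW:
KRW 8,145,000 ÷ 1831.2 (buy GBP at ask) = GBP 4,447.90
GBP 4,447.90 ÷ 0.0047142 (buy JPY at ask) = JPY 943,512
JPY 943,512 × 8.5949 (sell JPY at bid) = KRW 8,109,389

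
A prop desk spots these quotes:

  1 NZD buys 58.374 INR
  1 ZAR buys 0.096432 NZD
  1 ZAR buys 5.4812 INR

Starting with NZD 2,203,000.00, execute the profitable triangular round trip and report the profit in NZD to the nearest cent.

Profitable loop is NZD → INR → ZAR → NZD:
NZD 2,203,000.00 × 58.374 = INR 128,597,922.00
INR 128,597,922.00 ÷ 5.4812 = ZAR 23,461,636.50
ZAR 23,461,636.50 × 0.096432 = NZD 2,262,452.53
Profit = NZD 2,262,452.53 − NZD 2,203,000.00

Profit: NZD 59,452.53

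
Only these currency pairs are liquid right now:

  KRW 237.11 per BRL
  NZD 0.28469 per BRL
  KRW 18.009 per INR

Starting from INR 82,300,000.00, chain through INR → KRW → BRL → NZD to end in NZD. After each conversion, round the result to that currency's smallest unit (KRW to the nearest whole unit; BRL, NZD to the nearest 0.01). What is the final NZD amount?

INR 82,300,000.00 × 18.009 = KRW 1,482,140,700
KRW 1,482,140,700 ÷ 237.11 = BRL 6,250,856.99
BRL 6,250,856.99 × 0.28469 = NZD 1,779,556.48

NZD 1,779,556.48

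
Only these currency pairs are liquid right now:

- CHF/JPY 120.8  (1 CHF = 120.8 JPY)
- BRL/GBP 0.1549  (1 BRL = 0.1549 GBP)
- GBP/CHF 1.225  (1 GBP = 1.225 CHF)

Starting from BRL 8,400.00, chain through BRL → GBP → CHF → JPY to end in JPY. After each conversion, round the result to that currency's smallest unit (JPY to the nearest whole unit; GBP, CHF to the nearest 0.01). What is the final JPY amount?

JPY 192,546

BRL 8,400.00 × 0.1549 = GBP 1,301.16
GBP 1,301.16 × 1.225 = CHF 1,593.92
CHF 1,593.92 × 120.8 = JPY 192,546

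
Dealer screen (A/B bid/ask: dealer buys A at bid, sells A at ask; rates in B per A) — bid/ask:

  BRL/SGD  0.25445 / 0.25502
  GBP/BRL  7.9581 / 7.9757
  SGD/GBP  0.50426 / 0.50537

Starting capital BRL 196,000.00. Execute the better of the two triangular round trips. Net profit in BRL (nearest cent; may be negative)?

Best loop BRL → SGD → GBP → BRL:
BRL 196,000.00 × 0.25445 (sell BRL at bid) = SGD 49,872.20
SGD 49,872.20 × 0.50426 (sell SGD at bid) = GBP 25,148.56
GBP 25,148.56 × 7.9581 (sell GBP at bid) = BRL 200,134.72

Net profit: BRL 4,134.72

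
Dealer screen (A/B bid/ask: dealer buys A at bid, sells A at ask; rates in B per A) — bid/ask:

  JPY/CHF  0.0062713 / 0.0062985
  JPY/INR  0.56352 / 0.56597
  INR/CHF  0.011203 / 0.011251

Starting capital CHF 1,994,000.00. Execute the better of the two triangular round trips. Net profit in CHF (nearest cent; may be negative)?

Best loop CHF → JPY → INR → CHF:
CHF 1,994,000.00 ÷ 0.0062985 (buy JPY at ask) = JPY 316,583,313
JPY 316,583,313 × 0.56352 (sell JPY at bid) = INR 178,401,028.82
INR 178,401,028.82 × 0.011203 (sell INR at bid) = CHF 1,998,626.73

Net profit: CHF 4,626.73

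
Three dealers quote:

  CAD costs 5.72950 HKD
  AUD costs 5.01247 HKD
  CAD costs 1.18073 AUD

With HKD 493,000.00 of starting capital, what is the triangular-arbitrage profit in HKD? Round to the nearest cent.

Profit: HKD 16,251.81

Profitable loop is HKD → CAD → AUD → HKD:
HKD 493,000.00 ÷ 5.72950 = CAD 86,045.90
CAD 86,045.90 × 1.18073 = AUD 101,596.98
AUD 101,596.98 × 5.01247 = HKD 509,251.81
Profit = HKD 509,251.81 − HKD 493,000.00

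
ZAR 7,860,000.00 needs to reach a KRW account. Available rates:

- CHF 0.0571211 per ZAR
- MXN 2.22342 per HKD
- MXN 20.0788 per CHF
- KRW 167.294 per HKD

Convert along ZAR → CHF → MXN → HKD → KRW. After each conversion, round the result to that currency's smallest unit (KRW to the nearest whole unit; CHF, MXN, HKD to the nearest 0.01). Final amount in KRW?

ZAR 7,860,000.00 × 0.0571211 = CHF 448,971.85
CHF 448,971.85 × 20.0788 = MXN 9,014,815.98
MXN 9,014,815.98 ÷ 2.22342 = HKD 4,054,481.83
HKD 4,054,481.83 × 167.294 = KRW 678,290,483

KRW 678,290,483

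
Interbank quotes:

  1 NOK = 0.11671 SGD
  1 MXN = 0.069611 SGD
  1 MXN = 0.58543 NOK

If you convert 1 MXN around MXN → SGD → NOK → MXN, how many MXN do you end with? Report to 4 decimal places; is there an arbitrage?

Around MXN → SGD → NOK → MXN: 1 × 0.069611 ÷ 0.11671 ÷ 0.58543 = 1.018814
Product > 1; profitable direction is MXN → SGD → NOK → MXN.

1.0188 (arbitrage exists)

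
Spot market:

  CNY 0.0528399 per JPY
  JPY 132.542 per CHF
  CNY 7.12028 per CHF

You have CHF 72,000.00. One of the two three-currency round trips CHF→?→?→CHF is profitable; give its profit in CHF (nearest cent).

Profit: CHF 1,200.50

Profitable loop is CHF → CNY → JPY → CHF:
CHF 72,000.00 × 7.12028 = CNY 512,660.16
CNY 512,660.16 ÷ 0.0528399 = JPY 9,702,141
JPY 9,702,141 ÷ 132.542 = CHF 73,200.50
Profit = CHF 73,200.50 − CHF 72,000.00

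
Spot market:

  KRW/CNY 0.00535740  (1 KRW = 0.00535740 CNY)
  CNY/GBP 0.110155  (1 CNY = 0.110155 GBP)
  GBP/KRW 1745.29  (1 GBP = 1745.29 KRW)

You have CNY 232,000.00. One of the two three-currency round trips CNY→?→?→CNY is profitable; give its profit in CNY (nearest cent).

Profit: CNY 6,953.76

Profitable loop is CNY → GBP → KRW → CNY:
CNY 232,000.00 × 0.110155 = GBP 25,555.96
GBP 25,555.96 × 1745.29 = KRW 44,602,561
KRW 44,602,561 × 0.00535740 = CNY 238,953.76
Profit = CNY 238,953.76 − CNY 232,000.00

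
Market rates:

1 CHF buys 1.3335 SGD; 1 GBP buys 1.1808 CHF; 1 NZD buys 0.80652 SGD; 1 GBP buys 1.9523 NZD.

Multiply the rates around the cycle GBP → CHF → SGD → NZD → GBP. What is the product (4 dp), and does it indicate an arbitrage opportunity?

Around GBP → CHF → SGD → NZD → GBP: 1 × 1.1808 × 1.3335 ÷ 0.80652 ÷ 1.9523 = 1.000018
Product ≈ 1 (deviation 0.002%, within rounding noise).

1.0000 (no arbitrage)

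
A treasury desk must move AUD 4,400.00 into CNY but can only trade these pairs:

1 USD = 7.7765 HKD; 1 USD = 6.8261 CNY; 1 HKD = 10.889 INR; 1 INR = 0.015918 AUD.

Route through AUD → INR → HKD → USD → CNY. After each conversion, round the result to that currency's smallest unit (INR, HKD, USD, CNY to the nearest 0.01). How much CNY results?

CNY 22,282.51

AUD 4,400.00 ÷ 0.015918 = INR 276,416.64
INR 276,416.64 ÷ 10.889 = HKD 25,384.94
HKD 25,384.94 ÷ 7.7765 = USD 3,264.31
USD 3,264.31 × 6.8261 = CNY 22,282.51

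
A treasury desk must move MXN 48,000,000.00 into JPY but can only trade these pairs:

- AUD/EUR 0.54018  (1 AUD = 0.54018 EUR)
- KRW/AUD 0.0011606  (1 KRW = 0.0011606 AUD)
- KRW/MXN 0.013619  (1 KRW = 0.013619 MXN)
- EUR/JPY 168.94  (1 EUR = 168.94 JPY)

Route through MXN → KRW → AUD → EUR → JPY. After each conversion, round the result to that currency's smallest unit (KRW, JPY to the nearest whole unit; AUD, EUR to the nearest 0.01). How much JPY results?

MXN 48,000,000.00 ÷ 0.013619 = KRW 3,524,487,848
KRW 3,524,487,848 × 0.0011606 = AUD 4,090,520.60
AUD 4,090,520.60 × 0.54018 = EUR 2,209,617.42
EUR 2,209,617.42 × 168.94 = JPY 373,292,767

JPY 373,292,767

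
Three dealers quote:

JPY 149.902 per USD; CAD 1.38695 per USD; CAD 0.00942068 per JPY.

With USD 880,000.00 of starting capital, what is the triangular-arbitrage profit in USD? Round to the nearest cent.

Profitable loop is USD → JPY → CAD → USD:
USD 880,000.00 × 149.902 = JPY 131,913,760
JPY 131,913,760 × 0.00942068 = CAD 1,242,717.32
CAD 1,242,717.32 ÷ 1.38695 = USD 896,007.30
Profit = USD 896,007.30 − USD 880,000.00

Profit: USD 16,007.30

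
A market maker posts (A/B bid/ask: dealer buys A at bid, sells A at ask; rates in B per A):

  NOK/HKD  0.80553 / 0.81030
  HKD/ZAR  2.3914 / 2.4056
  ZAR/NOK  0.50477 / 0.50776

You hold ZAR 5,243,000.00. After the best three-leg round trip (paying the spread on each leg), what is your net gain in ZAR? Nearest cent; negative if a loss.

Net profit: ZAR 54,270.11

Best loop ZAR → HKD → NOK → ZAR:
ZAR 5,243,000.00 ÷ 2.4056 (buy HKD at ask) = HKD 2,179,497.84
HKD 2,179,497.84 ÷ 0.81030 (buy NOK at ask) = NOK 2,689,741.87
NOK 2,689,741.87 ÷ 0.50776 (buy ZAR at ask) = ZAR 5,297,270.11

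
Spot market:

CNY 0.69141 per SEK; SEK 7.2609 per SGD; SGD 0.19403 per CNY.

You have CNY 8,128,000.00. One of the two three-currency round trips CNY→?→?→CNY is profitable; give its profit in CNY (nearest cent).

Profitable loop is CNY → SEK → SGD → CNY:
CNY 8,128,000.00 ÷ 0.69141 = SEK 11,755,687.65
SEK 11,755,687.65 ÷ 7.2609 = SGD 1,619,040.02
SGD 1,619,040.02 ÷ 0.19403 = CNY 8,344,276.74
Profit = CNY 8,344,276.74 − CNY 8,128,000.00

Profit: CNY 216,276.74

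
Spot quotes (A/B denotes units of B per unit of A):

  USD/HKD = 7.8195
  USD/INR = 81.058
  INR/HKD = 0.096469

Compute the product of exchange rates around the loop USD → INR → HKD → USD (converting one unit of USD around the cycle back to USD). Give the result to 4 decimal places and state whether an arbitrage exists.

Around USD → INR → HKD → USD: 1 × 81.058 × 0.096469 ÷ 7.8195 = 1.000011
Product ≈ 1 (deviation 0.001%, within rounding noise).

1.0000 (no arbitrage)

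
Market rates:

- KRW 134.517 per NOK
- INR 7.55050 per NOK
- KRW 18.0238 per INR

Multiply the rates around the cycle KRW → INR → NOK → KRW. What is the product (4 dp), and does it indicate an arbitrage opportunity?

Around KRW → INR → NOK → KRW: 1 ÷ 18.0238 ÷ 7.55050 × 134.517 = 0.988451
Product < 1; profitable direction is KRW → NOK → INR → KRW.

0.9885 (arbitrage exists)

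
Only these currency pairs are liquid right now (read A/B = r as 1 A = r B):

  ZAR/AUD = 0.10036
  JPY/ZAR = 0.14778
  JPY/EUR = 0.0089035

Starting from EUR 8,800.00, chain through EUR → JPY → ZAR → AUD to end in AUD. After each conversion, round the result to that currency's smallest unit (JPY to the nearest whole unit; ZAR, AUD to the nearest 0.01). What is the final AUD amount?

EUR 8,800.00 ÷ 0.0089035 = JPY 988,375
JPY 988,375 × 0.14778 = ZAR 146,062.06
ZAR 146,062.06 × 0.10036 = AUD 14,658.79

AUD 14,658.79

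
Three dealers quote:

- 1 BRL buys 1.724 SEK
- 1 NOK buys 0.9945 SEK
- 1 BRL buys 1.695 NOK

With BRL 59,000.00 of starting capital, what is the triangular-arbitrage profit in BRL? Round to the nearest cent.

Profitable loop is BRL → SEK → NOK → BRL:
BRL 59,000.00 × 1.724 = SEK 101,716.00
SEK 101,716.00 ÷ 0.9945 = NOK 102,278.53
NOK 102,278.53 ÷ 1.695 = BRL 60,341.32
Profit = BRL 60,341.32 − BRL 59,000.00

Profit: BRL 1,341.32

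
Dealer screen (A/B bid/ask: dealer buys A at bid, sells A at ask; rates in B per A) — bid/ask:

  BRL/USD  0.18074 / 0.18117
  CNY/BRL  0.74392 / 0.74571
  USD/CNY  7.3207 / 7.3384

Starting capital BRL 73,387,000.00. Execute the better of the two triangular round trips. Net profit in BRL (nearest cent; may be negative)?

Best loop BRL → CNY → USD → BRL:
BRL 73,387,000.00 ÷ 0.74571 (buy CNY at ask) = CNY 98,412,251.41
CNY 98,412,251.41 ÷ 7.3384 (buy USD at ask) = USD 13,410,586.97
USD 13,410,586.97 ÷ 0.18117 (buy BRL at ask) = BRL 74,022,117.18

Net profit: BRL 635,117.18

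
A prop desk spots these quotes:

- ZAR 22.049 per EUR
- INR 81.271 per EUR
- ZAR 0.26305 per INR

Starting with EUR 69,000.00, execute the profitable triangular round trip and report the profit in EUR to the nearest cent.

Profitable loop is EUR → ZAR → INR → EUR:
EUR 69,000.00 × 22.049 = ZAR 1,521,381.00
ZAR 1,521,381.00 ÷ 0.26305 = INR 5,783,619.08
INR 5,783,619.08 ÷ 81.271 = EUR 71,164.61
Profit = EUR 71,164.61 − EUR 69,000.00

Profit: EUR 2,164.61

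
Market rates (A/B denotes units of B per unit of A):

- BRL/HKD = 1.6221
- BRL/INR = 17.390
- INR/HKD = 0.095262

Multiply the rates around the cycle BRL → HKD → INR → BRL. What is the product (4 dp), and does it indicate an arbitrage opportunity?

Around BRL → HKD → INR → BRL: 1 × 1.6221 ÷ 0.095262 ÷ 17.390 = 0.979171
Product < 1; profitable direction is BRL → INR → HKD → BRL.

0.9792 (arbitrage exists)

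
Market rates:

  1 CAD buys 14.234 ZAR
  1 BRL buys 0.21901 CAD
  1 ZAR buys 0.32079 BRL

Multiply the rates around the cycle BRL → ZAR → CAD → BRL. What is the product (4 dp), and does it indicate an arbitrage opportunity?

1.0000 (no arbitrage)

Around BRL → ZAR → CAD → BRL: 1 ÷ 0.32079 ÷ 14.234 ÷ 0.21901 = 0.999973
Product ≈ 1 (deviation 0.003%, within rounding noise).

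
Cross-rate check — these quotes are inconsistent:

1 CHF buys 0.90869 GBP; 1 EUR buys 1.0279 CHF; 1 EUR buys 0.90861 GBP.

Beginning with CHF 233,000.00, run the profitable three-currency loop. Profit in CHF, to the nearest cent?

Profit: CHF 6,521.79

Profitable loop is CHF → GBP → EUR → CHF:
CHF 233,000.00 × 0.90869 = GBP 211,724.77
GBP 211,724.77 ÷ 0.90861 = EUR 233,020.51
EUR 233,020.51 × 1.0279 = CHF 239,521.79
Profit = CHF 239,521.79 − CHF 233,000.00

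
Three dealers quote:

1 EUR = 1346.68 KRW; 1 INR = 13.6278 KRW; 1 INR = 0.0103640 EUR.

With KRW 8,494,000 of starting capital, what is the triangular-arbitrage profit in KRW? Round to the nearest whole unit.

Profitable loop is KRW → INR → EUR → KRW:
KRW 8,494,000 ÷ 13.6278 = INR 623,284.76
INR 623,284.76 × 0.0103640 = EUR 6,459.72
EUR 6,459.72 × 1346.68 = KRW 8,699,180
Profit = KRW 8,699,180 − KRW 8,494,000

Profit: KRW 205,180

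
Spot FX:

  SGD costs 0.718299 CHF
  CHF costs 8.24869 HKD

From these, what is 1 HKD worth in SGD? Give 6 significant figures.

HKD/SGD = 0.168776

1 HKD ÷ 8.24869 = 0.121231 CHF
0.121231 CHF ÷ 0.718299 = 0.168776 SGD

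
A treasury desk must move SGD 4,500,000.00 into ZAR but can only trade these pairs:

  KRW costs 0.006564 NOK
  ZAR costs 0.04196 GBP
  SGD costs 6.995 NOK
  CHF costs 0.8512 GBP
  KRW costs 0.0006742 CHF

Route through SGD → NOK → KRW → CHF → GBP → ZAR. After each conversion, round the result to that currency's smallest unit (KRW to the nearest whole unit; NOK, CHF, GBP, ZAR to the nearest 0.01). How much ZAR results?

ZAR 65,586,815.30

SGD 4,500,000.00 × 6.995 = NOK 31,477,500.00
NOK 31,477,500.00 ÷ 0.006564 = KRW 4,795,475,320
KRW 4,795,475,320 × 0.0006742 = CHF 3,233,109.46
CHF 3,233,109.46 × 0.8512 = GBP 2,752,022.77
GBP 2,752,022.77 ÷ 0.04196 = ZAR 65,586,815.30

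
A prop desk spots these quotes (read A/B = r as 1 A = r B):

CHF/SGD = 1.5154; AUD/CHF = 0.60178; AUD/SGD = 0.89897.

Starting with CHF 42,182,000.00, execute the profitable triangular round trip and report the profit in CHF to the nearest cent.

Profit: CHF 608,464.55

Profitable loop is CHF → SGD → AUD → CHF:
CHF 42,182,000.00 × 1.5154 = SGD 63,922,602.80
SGD 63,922,602.80 ÷ 0.89897 = AUD 71,106,491.65
AUD 71,106,491.65 × 0.60178 = CHF 42,790,464.55
Profit = CHF 42,790,464.55 − CHF 42,182,000.00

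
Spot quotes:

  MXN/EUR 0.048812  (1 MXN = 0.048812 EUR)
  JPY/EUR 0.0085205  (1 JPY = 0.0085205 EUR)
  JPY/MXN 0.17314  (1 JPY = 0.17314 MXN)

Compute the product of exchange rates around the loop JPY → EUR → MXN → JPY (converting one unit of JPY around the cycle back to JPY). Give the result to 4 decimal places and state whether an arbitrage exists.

Around JPY → EUR → MXN → JPY: 1 × 0.0085205 ÷ 0.048812 ÷ 0.17314 = 1.008187
Product > 1; profitable direction is JPY → EUR → MXN → JPY.

1.0082 (arbitrage exists)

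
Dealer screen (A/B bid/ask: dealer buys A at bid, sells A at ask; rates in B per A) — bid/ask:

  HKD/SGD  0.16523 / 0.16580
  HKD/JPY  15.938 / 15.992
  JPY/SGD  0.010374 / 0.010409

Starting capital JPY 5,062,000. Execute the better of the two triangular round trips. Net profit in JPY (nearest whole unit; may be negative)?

Best loop JPY → SGD → HKD → JPY:
JPY 5,062,000 × 0.010374 (sell JPY at bid) = SGD 52,513.19
SGD 52,513.19 ÷ 0.16580 (buy HKD at ask) = HKD 316,726.10
HKD 316,726.10 × 15.938 (sell HKD at bid) = JPY 5,047,981

Net result: JPY -14,019 (no profitable arbitrage after spreads)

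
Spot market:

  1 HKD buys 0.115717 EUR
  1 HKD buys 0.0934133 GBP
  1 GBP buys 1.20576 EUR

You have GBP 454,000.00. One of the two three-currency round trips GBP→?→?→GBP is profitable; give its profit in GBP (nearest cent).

Profit: GBP 12,426.73

Profitable loop is GBP → HKD → EUR → GBP:
GBP 454,000.00 ÷ 0.0934133 = HKD 4,860,121.63
HKD 4,860,121.63 × 0.115717 = EUR 562,398.69
EUR 562,398.69 ÷ 1.20576 = GBP 466,426.73
Profit = GBP 466,426.73 − GBP 454,000.00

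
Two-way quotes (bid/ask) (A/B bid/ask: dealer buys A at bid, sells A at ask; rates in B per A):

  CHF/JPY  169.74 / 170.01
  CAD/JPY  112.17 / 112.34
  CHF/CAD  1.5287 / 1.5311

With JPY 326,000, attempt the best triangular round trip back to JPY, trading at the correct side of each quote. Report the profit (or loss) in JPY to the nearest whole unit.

Best loop JPY → CHF → CAD → JPY:
JPY 326,000 ÷ 170.01 (buy CHF at ask) = CHF 1,917.53
CHF 1,917.53 × 1.5287 (sell CHF at bid) = CAD 2,931.33
CAD 2,931.33 × 112.17 (sell CAD at bid) = JPY 328,808

Net profit: JPY 2,808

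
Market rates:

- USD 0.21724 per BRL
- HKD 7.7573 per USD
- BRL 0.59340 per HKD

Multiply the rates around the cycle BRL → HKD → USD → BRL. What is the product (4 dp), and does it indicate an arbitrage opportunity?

1.0000 (no arbitrage)

Around BRL → HKD → USD → BRL: 1 ÷ 0.59340 ÷ 7.7573 ÷ 0.21724 = 1.000005
Product ≈ 1 (deviation 0.000%, within rounding noise).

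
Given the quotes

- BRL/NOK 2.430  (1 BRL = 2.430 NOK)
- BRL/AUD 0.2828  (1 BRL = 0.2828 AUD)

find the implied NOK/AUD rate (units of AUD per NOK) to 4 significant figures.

NOK/AUD = 0.1164

1 NOK ÷ 2.430 = 0.411523 BRL
0.411523 BRL × 0.2828 = 0.116379 AUD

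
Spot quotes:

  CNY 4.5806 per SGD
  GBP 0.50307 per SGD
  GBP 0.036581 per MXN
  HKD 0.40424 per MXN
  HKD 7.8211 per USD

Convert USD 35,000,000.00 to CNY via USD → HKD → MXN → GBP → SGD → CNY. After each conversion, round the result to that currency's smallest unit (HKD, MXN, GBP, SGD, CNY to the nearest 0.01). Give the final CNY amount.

CNY 225,551,708.24

USD 35,000,000.00 × 7.8211 = HKD 273,738,500.00
HKD 273,738,500.00 ÷ 0.40424 = MXN 677,168,266.38
MXN 677,168,266.38 × 0.036581 = GBP 24,771,492.35
GBP 24,771,492.35 ÷ 0.50307 = SGD 49,240,647.13
SGD 49,240,647.13 × 4.5806 = CNY 225,551,708.24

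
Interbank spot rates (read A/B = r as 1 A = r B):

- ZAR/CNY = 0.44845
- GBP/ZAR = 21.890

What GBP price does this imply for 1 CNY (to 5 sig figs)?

CNY/GBP = 0.10187

1 CNY ÷ 0.44845 = 2.2299 ZAR
2.2299 ZAR ÷ 21.890 = 0.101869 GBP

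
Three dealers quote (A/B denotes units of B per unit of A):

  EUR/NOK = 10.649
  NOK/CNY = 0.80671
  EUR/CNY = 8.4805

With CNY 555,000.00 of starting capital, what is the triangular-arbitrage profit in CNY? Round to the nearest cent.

Profit: CNY 7,209.00

Profitable loop is CNY → EUR → NOK → CNY:
CNY 555,000.00 ÷ 8.4805 = EUR 65,444.25
EUR 65,444.25 × 10.649 = NOK 696,915.87
NOK 696,915.87 × 0.80671 = CNY 562,209.00
Profit = CNY 562,209.00 − CNY 555,000.00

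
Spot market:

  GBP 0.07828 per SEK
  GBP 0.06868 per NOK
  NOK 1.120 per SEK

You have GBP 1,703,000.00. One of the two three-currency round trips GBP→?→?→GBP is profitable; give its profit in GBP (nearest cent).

Profitable loop is GBP → NOK → SEK → GBP:
GBP 1,703,000.00 ÷ 0.06868 = NOK 24,796,156.09
NOK 24,796,156.09 ÷ 1.120 = SEK 22,139,425.08
SEK 22,139,425.08 × 0.07828 = GBP 1,733,074.20
Profit = GBP 1,733,074.20 − GBP 1,703,000.00

Profit: GBP 30,074.20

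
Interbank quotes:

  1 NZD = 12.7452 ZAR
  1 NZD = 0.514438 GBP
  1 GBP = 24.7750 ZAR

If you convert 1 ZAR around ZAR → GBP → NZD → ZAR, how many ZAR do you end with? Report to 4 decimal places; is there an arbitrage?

1.0000 (no arbitrage)

Around ZAR → GBP → NZD → ZAR: 1 ÷ 24.7750 ÷ 0.514438 × 12.7452 = 1.000000
Product ≈ 1 (deviation 0.000%, within rounding noise).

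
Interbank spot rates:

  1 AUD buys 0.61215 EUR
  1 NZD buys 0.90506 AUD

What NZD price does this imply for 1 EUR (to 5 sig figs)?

1 EUR ÷ 0.61215 = 1.63359 AUD
1.63359 AUD ÷ 0.90506 = 1.80495 NZD

EUR/NZD = 1.8049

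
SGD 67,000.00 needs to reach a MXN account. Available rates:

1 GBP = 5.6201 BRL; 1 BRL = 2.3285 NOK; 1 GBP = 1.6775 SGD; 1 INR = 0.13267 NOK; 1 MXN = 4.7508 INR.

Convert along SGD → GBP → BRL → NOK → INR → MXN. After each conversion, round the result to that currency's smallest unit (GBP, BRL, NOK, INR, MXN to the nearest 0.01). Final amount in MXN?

MXN 829,264.58

SGD 67,000.00 ÷ 1.6775 = GBP 39,940.39
GBP 39,940.39 × 5.6201 = BRL 224,468.99
BRL 224,468.99 × 2.3285 = NOK 522,676.04
NOK 522,676.04 ÷ 0.13267 = INR 3,939,670.16
INR 3,939,670.16 ÷ 4.7508 = MXN 829,264.58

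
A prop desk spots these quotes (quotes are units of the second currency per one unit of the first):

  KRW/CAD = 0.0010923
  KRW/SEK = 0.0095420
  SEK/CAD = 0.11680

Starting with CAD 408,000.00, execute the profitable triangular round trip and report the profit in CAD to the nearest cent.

Profit: CAD 8,294.32

Profitable loop is CAD → KRW → SEK → CAD:
CAD 408,000.00 ÷ 0.0010923 = KRW 373,523,757
KRW 373,523,757 × 0.0095420 = SEK 3,564,163.69
SEK 3,564,163.69 × 0.11680 = CAD 416,294.32
Profit = CAD 416,294.32 − CAD 408,000.00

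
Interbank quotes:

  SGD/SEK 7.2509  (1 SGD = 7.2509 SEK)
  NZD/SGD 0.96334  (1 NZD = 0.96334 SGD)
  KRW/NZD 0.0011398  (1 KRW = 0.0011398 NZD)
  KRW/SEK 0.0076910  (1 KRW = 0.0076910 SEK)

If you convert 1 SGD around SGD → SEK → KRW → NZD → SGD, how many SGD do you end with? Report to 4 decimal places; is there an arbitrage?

1.0352 (arbitrage exists)

Around SGD → SEK → KRW → NZD → SGD: 1 × 7.2509 ÷ 0.0076910 × 0.0011398 × 0.96334 = 1.035184
Product > 1; profitable direction is SGD → SEK → KRW → NZD → SGD.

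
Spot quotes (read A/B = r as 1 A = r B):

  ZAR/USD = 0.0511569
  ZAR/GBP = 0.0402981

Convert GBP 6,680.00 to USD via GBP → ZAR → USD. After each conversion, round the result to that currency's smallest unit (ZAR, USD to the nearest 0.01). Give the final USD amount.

USD 8,480.01

GBP 6,680.00 ÷ 0.0402981 = ZAR 165,764.64
ZAR 165,764.64 × 0.0511569 = USD 8,480.01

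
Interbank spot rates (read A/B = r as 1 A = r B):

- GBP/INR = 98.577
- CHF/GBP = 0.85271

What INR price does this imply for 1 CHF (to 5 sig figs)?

CHF/INR = 84.058

1 CHF × 0.85271 = 0.85271 GBP
0.85271 GBP × 98.577 = 84.0576 INR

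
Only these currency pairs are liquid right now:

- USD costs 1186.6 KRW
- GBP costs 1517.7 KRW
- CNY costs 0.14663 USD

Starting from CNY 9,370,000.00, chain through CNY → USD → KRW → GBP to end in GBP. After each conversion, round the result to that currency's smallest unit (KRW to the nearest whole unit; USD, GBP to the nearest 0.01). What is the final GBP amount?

CNY 9,370,000.00 × 0.14663 = USD 1,373,923.10
USD 1,373,923.10 × 1186.6 = KRW 1,630,297,150
KRW 1,630,297,150 ÷ 1517.7 = GBP 1,074,189.33

GBP 1,074,189.33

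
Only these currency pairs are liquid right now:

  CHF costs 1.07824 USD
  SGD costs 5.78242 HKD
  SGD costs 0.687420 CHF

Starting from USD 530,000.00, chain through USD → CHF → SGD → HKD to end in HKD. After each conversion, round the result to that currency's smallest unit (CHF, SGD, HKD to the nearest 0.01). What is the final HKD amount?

USD 530,000.00 ÷ 1.07824 = CHF 491,541.77
CHF 491,541.77 ÷ 0.687420 = SGD 715,053.05
SGD 715,053.05 × 5.78242 = HKD 4,134,737.06

HKD 4,134,737.06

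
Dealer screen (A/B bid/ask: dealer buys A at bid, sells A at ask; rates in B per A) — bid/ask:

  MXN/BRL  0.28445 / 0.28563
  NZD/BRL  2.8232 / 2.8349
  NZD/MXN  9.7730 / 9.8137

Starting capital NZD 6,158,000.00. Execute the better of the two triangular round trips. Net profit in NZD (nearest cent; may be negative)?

Net profit: NZD 44,185.23

Best loop NZD → BRL → MXN → NZD:
NZD 6,158,000.00 × 2.8232 (sell NZD at bid) = BRL 17,385,265.60
BRL 17,385,265.60 ÷ 0.28563 (buy MXN at ask) = MXN 60,866,385.18
MXN 60,866,385.18 ÷ 9.8137 (buy NZD at ask) = NZD 6,202,185.23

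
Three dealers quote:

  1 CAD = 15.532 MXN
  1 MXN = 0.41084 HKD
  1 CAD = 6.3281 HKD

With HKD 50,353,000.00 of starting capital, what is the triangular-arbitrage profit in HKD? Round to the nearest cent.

Profit: HKD 422,255.75

Profitable loop is HKD → CAD → MXN → HKD:
HKD 50,353,000.00 ÷ 6.3281 = CAD 7,957,048.72
CAD 7,957,048.72 × 15.532 = MXN 123,588,880.71
MXN 123,588,880.71 × 0.41084 = HKD 50,775,255.75
Profit = HKD 50,775,255.75 − HKD 50,353,000.00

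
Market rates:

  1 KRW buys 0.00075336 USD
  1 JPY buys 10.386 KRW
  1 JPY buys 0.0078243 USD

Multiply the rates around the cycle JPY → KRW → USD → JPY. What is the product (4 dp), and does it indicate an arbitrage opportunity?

1.0000 (no arbitrage)

Around JPY → KRW → USD → JPY: 1 × 10.386 × 0.00075336 ÷ 0.0078243 = 1.000012
Product ≈ 1 (deviation 0.001%, within rounding noise).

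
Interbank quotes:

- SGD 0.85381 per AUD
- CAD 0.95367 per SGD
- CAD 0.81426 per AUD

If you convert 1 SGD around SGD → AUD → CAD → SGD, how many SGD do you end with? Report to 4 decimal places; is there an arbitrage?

Around SGD → AUD → CAD → SGD: 1 ÷ 0.85381 × 0.81426 ÷ 0.95367 = 1.000009
Product ≈ 1 (deviation 0.001%, within rounding noise).

1.0000 (no arbitrage)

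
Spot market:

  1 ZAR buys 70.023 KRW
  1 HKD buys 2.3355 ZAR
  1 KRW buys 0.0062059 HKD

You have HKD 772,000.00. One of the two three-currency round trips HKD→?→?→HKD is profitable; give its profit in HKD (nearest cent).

Profitable loop is HKD → ZAR → KRW → HKD:
HKD 772,000.00 × 2.3355 = ZAR 1,803,006.00
ZAR 1,803,006.00 × 70.023 = KRW 126,251,889
KRW 126,251,889 × 0.0062059 = HKD 783,506.60
Profit = HKD 783,506.60 − HKD 772,000.00

Profit: HKD 11,506.60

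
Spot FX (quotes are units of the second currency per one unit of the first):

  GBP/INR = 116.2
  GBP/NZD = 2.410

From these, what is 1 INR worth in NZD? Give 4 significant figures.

1 INR ÷ 116.2 = 0.00860585 GBP
0.00860585 GBP × 2.410 = 0.0207401 NZD

INR/NZD = 0.02074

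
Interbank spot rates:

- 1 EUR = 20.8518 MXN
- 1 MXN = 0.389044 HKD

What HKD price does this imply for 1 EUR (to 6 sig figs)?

EUR/HKD = 8.11227

1 EUR × 20.8518 = 20.8518 MXN
20.8518 MXN × 0.389044 = 8.11227 HKD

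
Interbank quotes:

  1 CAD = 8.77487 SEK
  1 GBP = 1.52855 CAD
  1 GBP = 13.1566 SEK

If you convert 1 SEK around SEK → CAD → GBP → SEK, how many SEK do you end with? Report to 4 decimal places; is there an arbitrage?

Around SEK → CAD → GBP → SEK: 1 ÷ 8.77487 ÷ 1.52855 × 13.1566 = 0.980897
Product < 1; profitable direction is SEK → GBP → CAD → SEK.

0.9809 (arbitrage exists)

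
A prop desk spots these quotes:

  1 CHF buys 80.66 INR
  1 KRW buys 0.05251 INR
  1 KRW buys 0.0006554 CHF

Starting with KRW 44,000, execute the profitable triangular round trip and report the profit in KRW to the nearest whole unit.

Profit: KRW 297

Profitable loop is KRW → CHF → INR → KRW:
KRW 44,000 × 0.0006554 = CHF 28.84
CHF 28.84 × 80.66 = INR 2,326.04
INR 2,326.04 ÷ 0.05251 = KRW 44,297
Profit = KRW 44,297 − KRW 44,000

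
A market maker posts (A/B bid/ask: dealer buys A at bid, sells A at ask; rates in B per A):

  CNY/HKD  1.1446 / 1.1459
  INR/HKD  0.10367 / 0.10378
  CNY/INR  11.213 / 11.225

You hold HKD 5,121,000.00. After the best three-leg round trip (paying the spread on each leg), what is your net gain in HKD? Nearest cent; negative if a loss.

Net profit: HKD 73,969.20

Best loop HKD → CNY → INR → HKD:
HKD 5,121,000.00 ÷ 1.1459 (buy CNY at ask) = CNY 4,468,976.35
CNY 4,468,976.35 × 11.213 (sell CNY at bid) = INR 50,110,631.82
INR 50,110,631.82 × 0.10367 (sell INR at bid) = HKD 5,194,969.20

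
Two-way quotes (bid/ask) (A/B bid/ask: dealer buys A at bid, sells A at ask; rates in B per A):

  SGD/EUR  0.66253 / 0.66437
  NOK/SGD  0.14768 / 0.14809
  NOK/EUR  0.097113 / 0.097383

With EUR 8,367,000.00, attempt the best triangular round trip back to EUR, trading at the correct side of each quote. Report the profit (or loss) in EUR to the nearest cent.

Net profit: EUR 39,473.56

Best loop EUR → NOK → SGD → EUR:
EUR 8,367,000.00 ÷ 0.097383 (buy NOK at ask) = NOK 85,918,486.80
NOK 85,918,486.80 × 0.14768 (sell NOK at bid) = SGD 12,688,442.13
SGD 12,688,442.13 × 0.66253 (sell SGD at bid) = EUR 8,406,473.56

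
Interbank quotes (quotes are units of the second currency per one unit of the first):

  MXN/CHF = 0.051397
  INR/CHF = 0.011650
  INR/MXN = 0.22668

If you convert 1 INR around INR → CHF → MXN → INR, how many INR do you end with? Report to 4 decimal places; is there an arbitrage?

0.9999 (no arbitrage)

Around INR → CHF → MXN → INR: 1 × 0.011650 ÷ 0.051397 ÷ 0.22668 = 0.999942
Product ≈ 1 (deviation 0.006%, within rounding noise).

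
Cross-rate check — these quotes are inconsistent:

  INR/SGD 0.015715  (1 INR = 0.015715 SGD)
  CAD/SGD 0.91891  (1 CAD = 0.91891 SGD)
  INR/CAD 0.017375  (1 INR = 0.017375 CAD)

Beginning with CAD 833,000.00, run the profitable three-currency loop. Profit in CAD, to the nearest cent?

Profit: CAD 13,307.92

Profitable loop is CAD → SGD → INR → CAD:
CAD 833,000.00 × 0.91891 = SGD 765,452.03
SGD 765,452.03 ÷ 0.015715 = INR 48,708,369.71
INR 48,708,369.71 × 0.017375 = CAD 846,307.92
Profit = CAD 846,307.92 − CAD 833,000.00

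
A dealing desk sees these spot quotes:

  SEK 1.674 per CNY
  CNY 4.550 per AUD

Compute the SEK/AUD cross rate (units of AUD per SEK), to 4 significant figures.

1 SEK ÷ 1.674 = 0.597372 CNY
0.597372 CNY ÷ 4.550 = 0.13129 AUD

SEK/AUD = 0.1313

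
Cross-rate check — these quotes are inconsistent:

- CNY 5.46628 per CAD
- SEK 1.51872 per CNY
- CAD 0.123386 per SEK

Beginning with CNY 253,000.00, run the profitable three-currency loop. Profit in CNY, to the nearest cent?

Profit: CNY 6,152.85

Profitable loop is CNY → SEK → CAD → CNY:
CNY 253,000.00 × 1.51872 = SEK 384,236.16
SEK 384,236.16 × 0.123386 = CAD 47,409.36
CAD 47,409.36 × 5.46628 = CNY 259,152.85
Profit = CNY 259,152.85 − CNY 253,000.00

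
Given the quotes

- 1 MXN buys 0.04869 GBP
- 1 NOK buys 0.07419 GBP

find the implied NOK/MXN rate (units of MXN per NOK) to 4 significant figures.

1 NOK × 0.07419 = 0.07419 GBP
0.07419 GBP ÷ 0.04869 = 1.52372 MXN

NOK/MXN = 1.524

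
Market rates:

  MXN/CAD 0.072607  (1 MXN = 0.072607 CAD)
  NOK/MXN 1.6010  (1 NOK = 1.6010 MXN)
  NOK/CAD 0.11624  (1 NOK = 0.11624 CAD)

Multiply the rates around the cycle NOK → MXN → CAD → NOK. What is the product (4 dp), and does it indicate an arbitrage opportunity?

1.0000 (no arbitrage)

Around NOK → MXN → CAD → NOK: 1 × 1.6010 × 0.072607 ÷ 0.11624 = 1.000033
Product ≈ 1 (deviation 0.003%, within rounding noise).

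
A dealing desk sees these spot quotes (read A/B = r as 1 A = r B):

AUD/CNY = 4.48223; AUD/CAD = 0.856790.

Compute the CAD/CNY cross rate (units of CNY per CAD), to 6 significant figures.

1 CAD ÷ 0.856790 = 1.16715 AUD
1.16715 AUD × 4.48223 = 5.23142 CNY

CAD/CNY = 5.23142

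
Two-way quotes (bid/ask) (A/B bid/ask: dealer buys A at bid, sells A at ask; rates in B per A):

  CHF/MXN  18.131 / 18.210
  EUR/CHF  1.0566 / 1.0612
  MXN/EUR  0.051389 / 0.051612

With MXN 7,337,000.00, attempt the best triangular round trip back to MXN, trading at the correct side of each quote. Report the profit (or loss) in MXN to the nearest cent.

Net profit: MXN 19,320.52

Best loop MXN → CHF → EUR → MXN:
MXN 7,337,000.00 ÷ 18.210 (buy CHF at ask) = CHF 402,910.49
CHF 402,910.49 ÷ 1.0612 (buy EUR at ask) = EUR 379,674.41
EUR 379,674.41 ÷ 0.051612 (buy MXN at ask) = MXN 7,356,320.52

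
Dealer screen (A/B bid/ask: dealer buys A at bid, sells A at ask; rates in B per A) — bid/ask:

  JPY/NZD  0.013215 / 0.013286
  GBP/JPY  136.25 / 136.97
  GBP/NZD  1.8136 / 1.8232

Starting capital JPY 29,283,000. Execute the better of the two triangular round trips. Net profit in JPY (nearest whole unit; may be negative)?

Best loop JPY → GBP → NZD → JPY:
JPY 29,283,000 ÷ 136.97 (buy GBP at ask) = GBP 213,791.34
GBP 213,791.34 × 1.8136 (sell GBP at bid) = NZD 387,731.98
NZD 387,731.98 ÷ 0.013286 (buy JPY at ask) = JPY 29,183,500

Net result: JPY -99,500 (no profitable arbitrage after spreads)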